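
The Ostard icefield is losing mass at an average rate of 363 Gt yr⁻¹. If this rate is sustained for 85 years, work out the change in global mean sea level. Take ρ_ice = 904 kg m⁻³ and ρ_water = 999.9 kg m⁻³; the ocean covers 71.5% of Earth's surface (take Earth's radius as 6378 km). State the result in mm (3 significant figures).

≈ 84.4 mm

Total mass lost = 363 Gt/yr × 85 yr = 3.086×10^4 Gt = 3.086×10^16 kg.
ρ_w = 999.9 kg m⁻³, so water volume = 3.086×10^16 / 999.9 = 3.086×10^13 m³.
Δh = 3.086×10^13 / 3.65×10^14 = 0.0844 m = 84.4 mm.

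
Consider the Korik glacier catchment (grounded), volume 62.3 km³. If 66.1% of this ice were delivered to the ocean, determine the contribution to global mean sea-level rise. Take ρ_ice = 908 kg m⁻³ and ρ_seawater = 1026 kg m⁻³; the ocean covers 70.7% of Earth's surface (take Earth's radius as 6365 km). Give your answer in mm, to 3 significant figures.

≈ 0.101 mm

Korik: 0.661 × 62.3 km³ × (908/1026) = 36.44 km³ of water.
Spread over 3.60×10^14 m² of ocean, Δh = 3.644×10^10 / 3.60×10^14 = 1.01×10^-4 m = 0.101 mm.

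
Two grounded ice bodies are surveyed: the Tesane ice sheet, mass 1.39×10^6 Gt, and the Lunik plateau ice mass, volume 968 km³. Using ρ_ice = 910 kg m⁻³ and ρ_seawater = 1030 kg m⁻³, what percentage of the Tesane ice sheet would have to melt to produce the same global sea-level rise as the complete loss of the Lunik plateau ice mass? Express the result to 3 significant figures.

≈ 0.0634 %

Equal sea-level rise means equal mass of meltwater, i.e. equal mass of ice lost.
Ice mass of Lunik: 8.809×10^14 kg; ice mass of Tesane: 1.390×10^18 kg.
Fraction required = 8.809×10^14 / 1.390×10^18 = 6.34×10^-4 → 0.0634 %.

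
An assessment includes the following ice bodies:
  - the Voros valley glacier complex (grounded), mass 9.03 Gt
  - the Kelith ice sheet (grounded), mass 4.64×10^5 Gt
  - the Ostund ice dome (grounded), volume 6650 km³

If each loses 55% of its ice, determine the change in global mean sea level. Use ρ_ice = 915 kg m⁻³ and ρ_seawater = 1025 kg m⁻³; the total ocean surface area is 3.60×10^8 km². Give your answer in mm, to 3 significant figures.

Voros: 0.55 × 9.03 Gt = 4.966×10^12 kg; dividing by ρ_w = 1025 kg m⁻³ gives 4.845×10^9 m³ of water.
Kelith: 0.55 × 4.64×10^5 Gt = 2.552×10^17 kg; dividing by ρ_w = 1025 kg m⁻³ gives 2.490×10^14 m³ of water.
Ostund: 0.55 × 6650 km³ × (915/1025) = 3265 km³ of water.
Total added water ≈ 2.522×10^14 m³ over 3.60×10^14 m² → Δh = 0.701 m = 701 mm.

≈ 701 mm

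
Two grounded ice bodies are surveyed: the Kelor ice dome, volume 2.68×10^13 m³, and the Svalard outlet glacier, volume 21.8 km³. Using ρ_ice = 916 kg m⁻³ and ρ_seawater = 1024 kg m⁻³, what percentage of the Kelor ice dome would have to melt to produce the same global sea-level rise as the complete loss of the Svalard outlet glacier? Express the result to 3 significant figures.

≈ 0.0813 %

Equal sea-level rise means equal mass of meltwater, i.e. equal mass of ice lost.
Ice mass of Svalard: 1.997×10^13 kg; ice mass of Kelor: 2.455×10^16 kg.
Fraction required = 1.997×10^13 / 2.455×10^16 = 8.13×10^-4 → 0.0813 %.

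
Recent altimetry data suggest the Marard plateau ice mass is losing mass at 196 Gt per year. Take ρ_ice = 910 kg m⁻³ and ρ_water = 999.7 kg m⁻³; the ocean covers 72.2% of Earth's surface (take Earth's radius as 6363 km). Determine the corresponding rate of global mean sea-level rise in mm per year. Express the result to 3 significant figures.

ρ_w = 999.7 kg m⁻³. Annual water volume added = 196 Gt / ρ_w = 1.960×10^14 kg / 999.7 kg m⁻³ = 1.961×10^11 m³.
Δh per year = 1.961×10^11 / 3.67×10^14 = 5.34×10^-4 m = 0.534 mm.

≈ 0.534 mm/yr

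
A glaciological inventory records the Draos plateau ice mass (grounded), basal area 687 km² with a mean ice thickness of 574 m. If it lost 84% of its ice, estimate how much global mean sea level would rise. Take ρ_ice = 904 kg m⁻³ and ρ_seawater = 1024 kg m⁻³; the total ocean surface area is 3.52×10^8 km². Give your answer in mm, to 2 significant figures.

≈ 0.83 mm

Draos: ice volume = 687 km² × 574 m = 394.3 km³; 0.84 × 394.3 × (904/1024) = 292.4 km³ of water.
Spread over 3.52×10^14 m² of ocean, Δh = 2.924×10^11 / 3.52×10^14 = 8.31×10^-4 m = 0.83 mm.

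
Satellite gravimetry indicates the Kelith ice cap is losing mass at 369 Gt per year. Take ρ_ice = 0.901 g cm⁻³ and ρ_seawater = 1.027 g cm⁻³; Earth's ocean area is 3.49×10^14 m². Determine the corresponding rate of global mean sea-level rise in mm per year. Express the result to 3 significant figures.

ρ_w = 1.027 g cm⁻³ = 1027 kg m⁻³. Annual water volume added = 369 Gt / ρ_w = 3.690×10^14 kg / 1027 kg m⁻³ = 3.593×10^11 m³.
Δh per year = 3.593×10^11 / 3.49×10^14 = 1.03×10^-3 m = 1.03 mm.

≈ 1.03 mm/yr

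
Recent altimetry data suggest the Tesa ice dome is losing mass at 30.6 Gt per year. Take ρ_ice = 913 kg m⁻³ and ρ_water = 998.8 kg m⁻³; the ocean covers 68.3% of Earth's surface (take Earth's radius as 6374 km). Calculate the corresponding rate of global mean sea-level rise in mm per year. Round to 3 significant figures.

ρ_w = 998.8 kg m⁻³. Annual water volume added = 30.6 Gt / ρ_w = 3.060×10^13 kg / 998.8 kg m⁻³ = 3.064×10^10 m³.
Δh per year = 3.064×10^10 / 3.49×10^14 = 8.79×10^-5 m = 0.0879 mm.

≈ 0.0879 mm/yr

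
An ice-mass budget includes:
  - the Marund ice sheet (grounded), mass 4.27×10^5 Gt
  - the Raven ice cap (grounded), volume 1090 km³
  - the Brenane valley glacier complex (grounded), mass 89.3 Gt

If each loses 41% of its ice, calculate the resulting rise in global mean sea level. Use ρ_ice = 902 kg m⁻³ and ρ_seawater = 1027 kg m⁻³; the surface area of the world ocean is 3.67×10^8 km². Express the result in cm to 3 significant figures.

≈ 46.6 cm

Marund: 0.41 × 4.27×10^5 Gt = 1.751×10^17 kg; dividing by ρ_w = 1027 kg m⁻³ gives 1.705×10^14 m³ of water.
Raven: 0.41 × 1090 km³ × (902/1027) = 392.5 km³ of water.
Brenane: 0.41 × 89.3 Gt = 3.661×10^13 kg; dividing by ρ_w = 1027 kg m⁻³ gives 3.565×10^10 m³ of water.
Total added water ≈ 1.709×10^14 m³ over 3.67×10^14 m² → Δh = 0.466 m = 46.6 cm.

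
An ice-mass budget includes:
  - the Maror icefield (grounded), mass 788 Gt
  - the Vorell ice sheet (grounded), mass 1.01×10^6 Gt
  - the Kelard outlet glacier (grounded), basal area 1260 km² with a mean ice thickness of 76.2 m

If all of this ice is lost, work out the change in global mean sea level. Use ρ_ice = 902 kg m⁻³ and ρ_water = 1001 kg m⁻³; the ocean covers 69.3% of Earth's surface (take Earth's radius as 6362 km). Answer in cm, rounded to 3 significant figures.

≈ 287 cm

Maror: 788 Gt = 7.880×10^14 kg; dividing by ρ_w = 1001 kg m⁻³ gives 7.872×10^11 m³ of water.
Vorell: 1.01×10^6 Gt = 1.010×10^18 kg; dividing by ρ_w = 1001 kg m⁻³ gives 1.009×10^15 m³ of water.
Kelard: ice volume = 1260 km² × 76.2 m = 96.01 km³; 96.01 × (902/1001) = 86.52 km³ of water.
Total added water ≈ 1.010×10^15 m³ over 3.52×10^14 m² → Δh = 2.87 m = 287 cm.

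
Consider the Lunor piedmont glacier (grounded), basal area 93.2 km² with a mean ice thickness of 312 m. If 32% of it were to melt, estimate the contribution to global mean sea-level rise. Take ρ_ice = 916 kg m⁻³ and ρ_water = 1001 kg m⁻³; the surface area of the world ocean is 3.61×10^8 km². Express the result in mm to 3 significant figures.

≈ 0.0236 mm

Lunor: ice volume = 93.2 km² × 312 m = 29.08 km³; 0.32 × 29.08 × (916/1001) = 8.515 km³ of water.
Spread over 3.61×10^14 m² of ocean, Δh = 8.515×10^9 / 3.61×10^14 = 2.36×10^-5 m = 0.0236 mm.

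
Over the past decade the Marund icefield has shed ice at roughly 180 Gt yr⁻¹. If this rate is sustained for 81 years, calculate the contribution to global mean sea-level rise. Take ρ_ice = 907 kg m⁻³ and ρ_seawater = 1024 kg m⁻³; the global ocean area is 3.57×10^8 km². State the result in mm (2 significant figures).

Total mass lost = 180 Gt/yr × 81 yr = 1.458×10^4 Gt = 1.458×10^16 kg.
ρ_w = 1024 kg m⁻³, so water volume = 1.458×10^16 / 1024 = 1.424×10^13 m³.
Δh = 1.424×10^13 / 3.57×10^14 = 0.0399 m = 40 mm.

≈ 40 mm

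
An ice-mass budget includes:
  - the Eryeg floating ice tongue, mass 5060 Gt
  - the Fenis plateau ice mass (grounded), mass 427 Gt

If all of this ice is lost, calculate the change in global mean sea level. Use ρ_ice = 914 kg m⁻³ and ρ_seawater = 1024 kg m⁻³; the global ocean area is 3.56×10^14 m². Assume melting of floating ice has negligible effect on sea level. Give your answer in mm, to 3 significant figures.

The Eryeg floating ice tongue is floating and already displaces its own weight of water, so its melt adds essentially nothing to sea level.
Fenis: 427 Gt = 4.270×10^14 kg; dividing by ρ_w = 1024 kg m⁻³ gives 4.170×10^11 m³ of water.
Total added water ≈ 4.170×10^11 m³ over 3.56×10^14 m² → Δh = 1.17×10^-3 m = 1.17 mm.

≈ 1.17 mm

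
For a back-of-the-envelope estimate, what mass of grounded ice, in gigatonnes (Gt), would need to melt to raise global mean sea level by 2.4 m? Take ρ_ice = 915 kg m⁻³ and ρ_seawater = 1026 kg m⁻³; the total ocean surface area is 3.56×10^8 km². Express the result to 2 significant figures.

≈ 8.8×10^5 Gt

Required water volume = Δh × A = 2.4 m × 3.56×10^14 m² = 8.544×10^14 m³.
ρ_w = 1026 kg m⁻³, so the mass of water = 8.544×10^14 m³ × 1026 kg m⁻³ = 8.766×10^17 kg = 8.8×10^5 Gt (and the same mass of ice, by conservation).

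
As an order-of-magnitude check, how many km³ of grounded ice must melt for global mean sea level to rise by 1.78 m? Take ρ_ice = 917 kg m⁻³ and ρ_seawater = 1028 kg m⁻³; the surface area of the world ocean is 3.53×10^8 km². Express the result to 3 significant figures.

≈ 7.04×10^5 km³

Required water volume = Δh × A = 1.78 m × 3.53×10^14 m² = 6.283×10^14 m³ = 6.283×10^5 km³.
Ice volume = water volume × ρ_w/ρ_ice = 6.283×10^5 × 1028/917 = 7.04×10^5 km³.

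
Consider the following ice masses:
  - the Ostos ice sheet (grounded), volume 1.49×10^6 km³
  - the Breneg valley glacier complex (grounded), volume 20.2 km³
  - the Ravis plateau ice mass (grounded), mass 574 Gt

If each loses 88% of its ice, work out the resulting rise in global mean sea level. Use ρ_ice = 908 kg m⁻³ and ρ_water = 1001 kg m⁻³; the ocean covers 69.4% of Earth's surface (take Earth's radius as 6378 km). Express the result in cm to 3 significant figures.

Ostos: 0.88 × 1.49×10^6 km³ × (908/1001) = 1.189×10^6 km³ of water.
Breneg: 0.88 × 20.2 km³ × (908/1001) = 16.12 km³ of water.
Ravis: 0.88 × 574 Gt = 5.051×10^14 kg; dividing by ρ_w = 1001 kg m⁻³ gives 5.046×10^11 m³ of water.
Total added water ≈ 1.190×10^15 m³ over 3.55×10^14 m² → Δh = 3.35 m = 335 cm.

≈ 335 cm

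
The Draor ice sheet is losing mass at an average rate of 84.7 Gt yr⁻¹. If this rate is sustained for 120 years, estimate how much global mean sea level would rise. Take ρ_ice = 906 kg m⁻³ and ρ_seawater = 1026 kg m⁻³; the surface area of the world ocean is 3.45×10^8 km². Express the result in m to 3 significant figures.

Total mass lost = 84.7 Gt/yr × 120 yr = 1.016×10^4 Gt = 1.016×10^16 kg.
ρ_w = 1026 kg m⁻³, so water volume = 1.016×10^16 / 1026 = 9.906×10^12 m³.
Δh = 9.906×10^12 / 3.45×10^14 = 0.0287 m.

≈ 0.0287 m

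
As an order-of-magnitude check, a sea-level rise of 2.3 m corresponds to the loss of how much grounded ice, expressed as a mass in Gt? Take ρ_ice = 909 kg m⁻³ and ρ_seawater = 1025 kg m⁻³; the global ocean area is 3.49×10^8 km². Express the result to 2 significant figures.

Required water volume = Δh × A = 2.3 m × 3.49×10^14 m² = 8.027×10^14 m³.
ρ_w = 1025 kg m⁻³, so the mass of water = 8.027×10^14 m³ × 1025 kg m⁻³ = 8.228×10^17 kg = 8.2×10^5 Gt (and the same mass of ice, by conservation).

≈ 8.2×10^5 Gt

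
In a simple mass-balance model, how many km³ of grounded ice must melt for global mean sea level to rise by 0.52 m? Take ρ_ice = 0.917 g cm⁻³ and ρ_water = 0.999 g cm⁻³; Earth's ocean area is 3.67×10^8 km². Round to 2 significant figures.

Required water volume = Δh × A = 0.52 m × 3.67×10^14 m² = 1.908×10^14 m³ = 1.908×10^5 km³.
Ice volume = water volume × ρ_w/ρ_ice = 1.908×10^5 × 999/917 = 2.1×10^5 km³.

≈ 2.1×10^5 km³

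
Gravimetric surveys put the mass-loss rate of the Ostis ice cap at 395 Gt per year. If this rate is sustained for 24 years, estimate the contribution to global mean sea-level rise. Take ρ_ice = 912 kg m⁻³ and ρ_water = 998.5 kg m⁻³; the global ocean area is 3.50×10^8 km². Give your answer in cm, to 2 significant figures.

≈ 2.7 cm

Total mass lost = 395 Gt/yr × 24 yr = 9480 Gt = 9.480×10^15 kg.
ρ_w = 998.5 kg m⁻³, so water volume = 9.480×10^15 / 998.5 = 9.494×10^12 m³.
Δh = 9.494×10^12 / 3.50×10^14 = 0.0271 m = 2.7 cm.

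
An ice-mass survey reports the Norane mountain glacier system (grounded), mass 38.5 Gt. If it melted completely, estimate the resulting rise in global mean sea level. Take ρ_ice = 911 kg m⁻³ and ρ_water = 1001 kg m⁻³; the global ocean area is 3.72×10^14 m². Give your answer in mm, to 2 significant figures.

≈ 0.10 mm

Norane: 38.5 Gt = 3.850×10^13 kg; dividing by ρ_w = 1001 kg m⁻³ gives 3.846×10^10 m³ of water.
Spread over 3.72×10^14 m² of ocean, Δh = 3.846×10^10 / 3.72×10^14 = 1.03×10^-4 m = 0.10 mm.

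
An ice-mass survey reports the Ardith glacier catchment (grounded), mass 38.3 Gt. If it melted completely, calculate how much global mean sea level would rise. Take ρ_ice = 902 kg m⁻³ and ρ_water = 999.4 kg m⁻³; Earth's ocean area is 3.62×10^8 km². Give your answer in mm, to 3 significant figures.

Ardith: 38.3 Gt = 3.830×10^13 kg; dividing by ρ_w = 999.4 kg m⁻³ gives 3.832×10^10 m³ of water.
Spread over 3.62×10^14 m² of ocean, Δh = 3.832×10^10 / 3.62×10^14 = 1.06×10^-4 m = 0.106 mm.

≈ 0.106 mm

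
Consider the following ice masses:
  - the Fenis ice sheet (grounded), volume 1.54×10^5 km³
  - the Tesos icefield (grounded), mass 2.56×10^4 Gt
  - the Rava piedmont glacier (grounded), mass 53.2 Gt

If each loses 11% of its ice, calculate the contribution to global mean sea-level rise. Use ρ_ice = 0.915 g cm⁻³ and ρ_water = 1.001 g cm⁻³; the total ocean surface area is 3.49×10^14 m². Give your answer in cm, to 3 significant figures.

≈ 5.24 cm

Fenis: 0.11 × 1.54×10^5 km³ × (915/1001) = 1.548×10^4 km³ of water.
Tesos: 0.11 × 2.56×10^4 Gt = 2.816×10^15 kg; dividing by ρ_w = 1.001 g cm⁻³ = 1001 kg m⁻³ gives 2.813×10^12 m³ of water.
Rava: 0.11 × 53.2 Gt = 5.852×10^12 kg; dividing by ρ_w = 1001 kg m⁻³ gives 5.846×10^9 m³ of water.
Total added water ≈ 1.830×10^13 m³ over 3.49×10^14 m² → Δh = 0.0524 m = 5.24 cm.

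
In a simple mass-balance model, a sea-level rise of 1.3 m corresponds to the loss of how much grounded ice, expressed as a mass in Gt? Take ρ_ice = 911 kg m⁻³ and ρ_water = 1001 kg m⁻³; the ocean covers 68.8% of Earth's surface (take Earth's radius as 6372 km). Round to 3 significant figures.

≈ 4.57×10^5 Gt

Required water volume = Δh × A = 1.3 m × 3.51×10^14 m² = 4.563×10^14 m³.
ρ_w = 1001 kg m⁻³, so the mass of water = 4.563×10^14 m³ × 1001 kg m⁻³ = 4.568×10^17 kg = 4.57×10^5 Gt (and the same mass of ice, by conservation).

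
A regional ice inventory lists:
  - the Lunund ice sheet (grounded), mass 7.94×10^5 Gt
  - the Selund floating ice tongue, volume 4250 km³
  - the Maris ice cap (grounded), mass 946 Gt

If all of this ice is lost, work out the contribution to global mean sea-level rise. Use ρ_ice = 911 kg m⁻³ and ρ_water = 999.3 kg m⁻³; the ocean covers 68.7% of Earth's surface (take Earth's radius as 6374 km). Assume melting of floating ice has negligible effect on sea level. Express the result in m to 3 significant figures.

Lunund: 7.94×10^5 Gt = 7.940×10^17 kg; dividing by ρ_w = 999.3 kg m⁻³ gives 7.946×10^14 m³ of water.
The Selund floating ice tongue is floating and already displaces its own weight of water, so its melt adds essentially nothing to sea level.
Maris: 946 Gt = 9.460×10^14 kg; dividing by ρ_w = 999.3 kg m⁻³ gives 9.467×10^11 m³ of water.
Total added water ≈ 7.955×10^14 m³ over 3.51×10^14 m² → Δh = 2.27 m.

≈ 2.27 m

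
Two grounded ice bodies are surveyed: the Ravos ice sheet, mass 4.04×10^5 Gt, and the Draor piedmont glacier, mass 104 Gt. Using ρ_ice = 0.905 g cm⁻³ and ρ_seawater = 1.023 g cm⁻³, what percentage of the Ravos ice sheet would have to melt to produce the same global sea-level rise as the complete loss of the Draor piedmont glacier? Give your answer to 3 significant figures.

≈ 0.0257 %

Equal sea-level rise means equal mass of meltwater, i.e. equal mass of ice lost.
Ice mass of Draor: 1.040×10^14 kg; ice mass of Ravos: 4.040×10^17 kg.
Fraction required = 1.040×10^14 / 4.040×10^17 = 2.57×10^-4 → 0.0257 %.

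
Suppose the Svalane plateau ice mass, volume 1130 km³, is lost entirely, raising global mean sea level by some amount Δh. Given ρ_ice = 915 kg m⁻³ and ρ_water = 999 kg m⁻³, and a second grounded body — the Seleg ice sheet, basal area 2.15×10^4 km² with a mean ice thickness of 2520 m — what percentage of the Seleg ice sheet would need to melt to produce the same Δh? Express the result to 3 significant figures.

Equal sea-level rise means equal mass of meltwater, i.e. equal mass of ice lost.
Ice mass of Svalane: 1.034×10^15 kg; ice mass of Seleg: 4.957×10^16 kg.
Fraction required = 1.034×10^15 / 4.957×10^16 = 0.0209 → 2.09 %.

≈ 2.09 %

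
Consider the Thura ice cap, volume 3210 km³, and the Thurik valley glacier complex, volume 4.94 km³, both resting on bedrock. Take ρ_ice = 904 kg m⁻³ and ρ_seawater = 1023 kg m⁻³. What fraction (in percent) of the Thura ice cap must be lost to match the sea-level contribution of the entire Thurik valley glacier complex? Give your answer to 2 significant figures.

≈ 0.15 %

Equal sea-level rise means equal mass of meltwater, i.e. equal mass of ice lost.
Ice mass of Thurik: 4.466×10^12 kg; ice mass of Thura: 2.902×10^15 kg.
Fraction required = 4.466×10^12 / 2.902×10^15 = 1.54×10^-3 → 0.15 %.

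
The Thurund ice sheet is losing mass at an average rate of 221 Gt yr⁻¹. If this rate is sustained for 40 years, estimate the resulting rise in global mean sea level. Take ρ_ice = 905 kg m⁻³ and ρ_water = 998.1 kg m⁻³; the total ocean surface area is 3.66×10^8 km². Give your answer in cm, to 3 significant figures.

≈ 2.42 cm

Total mass lost = 221 Gt/yr × 40 yr = 8840 Gt = 8.840×10^15 kg.
ρ_w = 998.1 kg m⁻³, so water volume = 8.840×10^15 / 998.1 = 8.857×10^12 m³.
Δh = 8.857×10^12 / 3.66×10^14 = 0.0242 m = 2.42 cm.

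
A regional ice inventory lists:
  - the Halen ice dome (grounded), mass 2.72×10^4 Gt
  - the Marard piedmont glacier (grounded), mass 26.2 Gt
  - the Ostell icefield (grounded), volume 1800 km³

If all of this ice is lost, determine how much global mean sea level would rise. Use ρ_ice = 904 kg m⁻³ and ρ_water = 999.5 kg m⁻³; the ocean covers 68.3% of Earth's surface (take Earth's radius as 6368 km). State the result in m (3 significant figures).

Halen: 2.72×10^4 Gt = 2.720×10^16 kg; dividing by ρ_w = 999.5 kg m⁻³ gives 2.721×10^13 m³ of water.
Marard: 26.2 Gt = 2.620×10^13 kg; dividing by ρ_w = 999.5 kg m⁻³ gives 2.621×10^10 m³ of water.
Ostell: 1800 km³ × (904/999.5) = 1628 km³ of water.
Total added water ≈ 2.887×10^13 m³ over 3.48×10^14 m² → Δh = 0.0829 m.

≈ 0.0829 m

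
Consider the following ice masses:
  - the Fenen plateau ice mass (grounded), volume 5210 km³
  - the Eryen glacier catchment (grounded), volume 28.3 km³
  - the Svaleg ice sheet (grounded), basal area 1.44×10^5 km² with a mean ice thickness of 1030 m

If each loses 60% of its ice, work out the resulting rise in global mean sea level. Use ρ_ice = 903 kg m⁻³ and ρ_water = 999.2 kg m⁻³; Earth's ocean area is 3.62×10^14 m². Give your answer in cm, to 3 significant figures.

Fenen: 0.6 × 5210 km³ × (903/999.2) = 2825 km³ of water.
Eryen: 0.6 × 28.3 km³ × (903/999.2) = 15.35 km³ of water.
Svaleg: ice volume = 1.44×10^5 km² × 1030 m = 1.483×10^5 km³; 0.6 × 1.483×10^5 × (903/999.2) = 8.042×10^4 km³ of water.
Total added water ≈ 8.326×10^13 m³ over 3.62×10^14 m² → Δh = 0.230 m = 23.0 cm.

≈ 23.0 cm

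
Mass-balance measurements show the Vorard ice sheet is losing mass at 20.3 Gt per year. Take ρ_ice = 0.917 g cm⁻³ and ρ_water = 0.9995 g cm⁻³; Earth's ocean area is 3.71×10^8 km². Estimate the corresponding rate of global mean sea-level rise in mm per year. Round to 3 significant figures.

ρ_w = 0.9995 g cm⁻³ = 999.5 kg m⁻³. Annual water volume added = 20.3 Gt / ρ_w = 2.030×10^13 kg / 999.5 kg m⁻³ = 2.031×10^10 m³.
Δh per year = 2.031×10^10 / 3.71×10^14 = 5.47×10^-5 m = 0.0547 mm.

≈ 0.0547 mm/yr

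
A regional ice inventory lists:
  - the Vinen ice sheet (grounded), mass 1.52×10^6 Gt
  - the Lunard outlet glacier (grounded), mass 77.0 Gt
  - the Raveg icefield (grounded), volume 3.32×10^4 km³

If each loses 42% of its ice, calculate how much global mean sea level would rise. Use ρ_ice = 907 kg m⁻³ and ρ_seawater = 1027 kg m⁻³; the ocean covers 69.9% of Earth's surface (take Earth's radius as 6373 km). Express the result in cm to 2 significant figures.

Vinen: 0.42 × 1.52×10^6 Gt = 6.384×10^17 kg; dividing by ρ_w = 1027 kg m⁻³ gives 6.216×10^14 m³ of water.
Lunard: 0.42 × 77.0 Gt = 3.234×10^13 kg; dividing by ρ_w = 1027 kg m⁻³ gives 3.149×10^10 m³ of water.
Raveg: 0.42 × 3.32×10^4 km³ × (907/1027) = 1.231×10^4 km³ of water.
Total added water ≈ 6.340×10^14 m³ over 3.57×10^14 m² → Δh = 1.78 m = 180 cm.

≈ 180 cm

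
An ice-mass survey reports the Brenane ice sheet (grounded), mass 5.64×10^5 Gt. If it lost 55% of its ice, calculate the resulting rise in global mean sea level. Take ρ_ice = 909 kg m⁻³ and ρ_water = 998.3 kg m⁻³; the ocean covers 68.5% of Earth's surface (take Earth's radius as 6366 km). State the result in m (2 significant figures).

≈ 0.89 m

Brenane: 0.55 × 5.64×10^5 Gt = 3.102×10^17 kg; dividing by ρ_w = 998.3 kg m⁻³ gives 3.107×10^14 m³ of water.
Spread over 3.49×10^14 m² of ocean, Δh = 3.107×10^14 / 3.49×10^14 = 0.891 m.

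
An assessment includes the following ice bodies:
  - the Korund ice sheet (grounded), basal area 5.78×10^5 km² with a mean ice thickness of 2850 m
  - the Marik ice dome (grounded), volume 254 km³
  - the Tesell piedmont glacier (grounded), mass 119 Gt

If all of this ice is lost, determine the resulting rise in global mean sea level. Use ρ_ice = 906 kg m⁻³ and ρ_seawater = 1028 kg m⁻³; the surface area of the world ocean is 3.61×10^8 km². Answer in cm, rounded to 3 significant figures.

≈ 402 cm

Korund: ice volume = 5.78×10^5 km² × 2850 m = 1.647×10^6 km³; 1.647×10^6 × (906/1028) = 1.452×10^6 km³ of water.
Marik: 254 km³ × (906/1028) = 223.9 km³ of water.
Tesell: 119 Gt = 1.190×10^14 kg; dividing by ρ_w = 1028 kg m⁻³ gives 1.158×10^11 m³ of water.
Total added water ≈ 1.452×10^15 m³ over 3.61×10^14 m² → Δh = 4.02 m = 402 cm.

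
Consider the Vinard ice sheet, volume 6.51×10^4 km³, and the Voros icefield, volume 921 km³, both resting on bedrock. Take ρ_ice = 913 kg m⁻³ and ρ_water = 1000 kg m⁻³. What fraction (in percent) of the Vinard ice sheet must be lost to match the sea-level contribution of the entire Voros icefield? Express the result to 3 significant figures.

≈ 1.41 %

Equal sea-level rise means equal mass of meltwater, i.e. equal mass of ice lost.
Ice mass of Voros: 8.409×10^14 kg; ice mass of Vinard: 5.944×10^16 kg.
Fraction required = 8.409×10^14 / 5.944×10^16 = 0.0141 → 1.41 %.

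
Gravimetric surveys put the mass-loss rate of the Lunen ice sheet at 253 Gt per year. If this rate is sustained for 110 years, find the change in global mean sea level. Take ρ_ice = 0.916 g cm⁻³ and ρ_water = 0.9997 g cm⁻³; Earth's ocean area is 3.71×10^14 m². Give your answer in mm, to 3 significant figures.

Total mass lost = 253 Gt/yr × 110 yr = 2.783×10^4 Gt = 2.783×10^16 kg.
ρ_w = 0.9997 g cm⁻³ = 999.7 kg m⁻³, so water volume = 2.783×10^16 / 999.7 = 2.784×10^13 m³.
Δh = 2.784×10^13 / 3.71×10^14 = 0.0750 m = 75.0 mm.

≈ 75.0 mm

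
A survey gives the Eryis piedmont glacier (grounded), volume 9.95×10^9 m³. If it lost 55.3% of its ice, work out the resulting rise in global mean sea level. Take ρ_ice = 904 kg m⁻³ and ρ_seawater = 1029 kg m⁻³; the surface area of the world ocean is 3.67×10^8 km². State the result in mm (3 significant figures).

Eryis: 0.553 × 9.95×10^9 m³ × (904/1029) = 4.834×10^9 m³ of water.
Spread over 3.67×10^14 m² of ocean, Δh = 4.834×10^9 / 3.67×10^14 = 1.32×10^-5 m = 0.0132 mm.

≈ 0.0132 mm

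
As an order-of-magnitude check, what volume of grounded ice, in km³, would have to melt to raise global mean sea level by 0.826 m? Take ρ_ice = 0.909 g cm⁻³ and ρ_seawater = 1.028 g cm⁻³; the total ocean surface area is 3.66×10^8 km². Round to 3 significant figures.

≈ 3.42×10^5 km³

Required water volume = Δh × A = 0.826 m × 3.66×10^14 m² = 3.023×10^14 m³ = 3.023×10^5 km³.
Ice volume = water volume × ρ_w/ρ_ice = 3.023×10^5 × 1028/909 = 3.42×10^5 km³.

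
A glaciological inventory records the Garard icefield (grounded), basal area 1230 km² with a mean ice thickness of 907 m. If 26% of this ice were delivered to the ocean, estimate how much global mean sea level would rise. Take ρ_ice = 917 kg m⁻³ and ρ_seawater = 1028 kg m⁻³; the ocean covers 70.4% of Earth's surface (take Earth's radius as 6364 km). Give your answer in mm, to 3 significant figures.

Garard: ice volume = 1230 km² × 907 m = 1116 km³; 0.26 × 1116 × (917/1028) = 258.7 km³ of water.
Spread over 3.58×10^14 m² of ocean, Δh = 2.587×10^11 / 3.58×10^14 = 7.22×10^-4 m = 0.722 mm.

≈ 0.722 mm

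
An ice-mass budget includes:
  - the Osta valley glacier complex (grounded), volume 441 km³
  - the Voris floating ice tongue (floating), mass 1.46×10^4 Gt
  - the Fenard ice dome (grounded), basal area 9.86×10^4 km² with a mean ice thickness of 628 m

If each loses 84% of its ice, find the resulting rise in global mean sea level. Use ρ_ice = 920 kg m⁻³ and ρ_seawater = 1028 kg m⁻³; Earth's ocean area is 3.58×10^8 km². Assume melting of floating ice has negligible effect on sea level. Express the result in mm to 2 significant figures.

Osta: 0.84 × 441 km³ × (920/1028) = 331.5 km³ of water.
The Voris floating ice tongue is floating and already displaces its own weight of water, so its melt adds essentially nothing to sea level.
Fenard: ice volume = 9.86×10^4 km² × 628 m = 6.192×10^4 km³; 0.84 × 6.192×10^4 × (920/1028) = 4.655×10^4 km³ of water.
Total added water ≈ 4.688×10^13 m³ over 3.58×10^14 m² → Δh = 0.131 m = 130 mm.

≈ 130 mm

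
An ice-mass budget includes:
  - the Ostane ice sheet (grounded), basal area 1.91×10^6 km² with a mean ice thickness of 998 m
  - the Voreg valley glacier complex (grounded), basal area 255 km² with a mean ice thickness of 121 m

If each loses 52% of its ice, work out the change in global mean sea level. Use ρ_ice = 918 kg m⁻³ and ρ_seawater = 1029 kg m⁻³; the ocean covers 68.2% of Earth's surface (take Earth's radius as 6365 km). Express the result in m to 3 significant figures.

≈ 2.55 m

Ostane: ice volume = 1.91×10^6 km² × 998 m = 1.906×10^6 km³; 0.52 × 1.906×10^6 × (918/1029) = 8.843×10^5 km³ of water.
Voreg: ice volume = 255 km² × 121 m = 30.86 km³; 0.52 × 30.86 × (918/1029) = 14.31 km³ of water.
Total added water ≈ 8.843×10^14 m³ over 3.47×10^14 m² → Δh = 2.55 m.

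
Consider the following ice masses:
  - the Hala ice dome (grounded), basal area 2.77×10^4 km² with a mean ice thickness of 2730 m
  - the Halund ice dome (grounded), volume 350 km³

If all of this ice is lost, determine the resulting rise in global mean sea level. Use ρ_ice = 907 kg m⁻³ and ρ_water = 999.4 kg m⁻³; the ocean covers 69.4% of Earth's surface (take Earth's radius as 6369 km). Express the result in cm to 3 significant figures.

Hala: ice volume = 2.77×10^4 km² × 2730 m = 7.562×10^4 km³; 7.562×10^4 × (907/999.4) = 6.863×10^4 km³ of water.
Halund: 350 km³ × (907/999.4) = 317.6 km³ of water.
Total added water ≈ 6.895×10^13 m³ over 3.54×10^14 m² → Δh = 0.195 m = 19.5 cm.

≈ 19.5 cm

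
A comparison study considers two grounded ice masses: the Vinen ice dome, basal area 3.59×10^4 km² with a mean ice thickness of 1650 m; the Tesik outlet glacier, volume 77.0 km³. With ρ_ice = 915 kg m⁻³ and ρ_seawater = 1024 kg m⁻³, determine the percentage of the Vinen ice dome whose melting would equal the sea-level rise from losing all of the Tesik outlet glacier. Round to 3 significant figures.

≈ 0.130 %

Equal sea-level rise means equal mass of meltwater, i.e. equal mass of ice lost.
Ice mass of Tesik: 7.046×10^13 kg; ice mass of Vinen: 5.420×10^16 kg.
Fraction required = 7.046×10^13 / 5.420×10^16 = 1.30×10^-3 → 0.130 %.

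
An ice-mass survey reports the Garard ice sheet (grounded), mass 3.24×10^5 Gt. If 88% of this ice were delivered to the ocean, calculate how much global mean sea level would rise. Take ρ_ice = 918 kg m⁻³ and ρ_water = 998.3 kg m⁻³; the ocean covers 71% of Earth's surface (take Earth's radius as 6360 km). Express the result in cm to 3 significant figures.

≈ 79.1 cm

Garard: 0.88 × 3.24×10^5 Gt = 2.851×10^17 kg; dividing by ρ_w = 998.3 kg m⁻³ gives 2.856×10^14 m³ of water.
Spread over 3.61×10^14 m² of ocean, Δh = 2.856×10^14 / 3.61×10^14 = 0.791 m = 79.1 cm.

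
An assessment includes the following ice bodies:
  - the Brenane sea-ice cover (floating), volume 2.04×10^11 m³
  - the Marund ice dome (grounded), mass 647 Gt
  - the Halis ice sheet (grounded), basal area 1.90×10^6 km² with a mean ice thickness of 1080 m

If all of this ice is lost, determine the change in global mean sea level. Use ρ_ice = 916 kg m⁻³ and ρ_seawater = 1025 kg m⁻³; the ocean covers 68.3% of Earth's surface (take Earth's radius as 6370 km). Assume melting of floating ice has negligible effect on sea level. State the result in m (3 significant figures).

≈ 5.27 m

The Brenane sea-ice cover is floating and already displaces its own weight of water, so its melt adds essentially nothing to sea level.
Marund: 647 Gt = 6.470×10^14 kg; dividing by ρ_w = 1025 kg m⁻³ gives 6.312×10^11 m³ of water.
Halis: ice volume = 1.90×10^6 km² × 1080 m = 2.052×10^6 km³; 2.052×10^6 × (916/1025) = 1.834×10^6 km³ of water.
Total added water ≈ 1.834×10^15 m³ over 3.48×10^14 m² → Δh = 5.27 m.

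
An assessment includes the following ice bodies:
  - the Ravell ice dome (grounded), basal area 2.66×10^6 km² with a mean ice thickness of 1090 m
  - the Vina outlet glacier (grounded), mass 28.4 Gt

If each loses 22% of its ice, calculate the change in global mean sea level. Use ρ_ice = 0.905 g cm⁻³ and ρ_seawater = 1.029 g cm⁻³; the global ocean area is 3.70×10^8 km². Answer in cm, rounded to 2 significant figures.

Ravell: ice volume = 2.66×10^6 km² × 1090 m = 2.899×10^6 km³; 0.22 × 2.899×10^6 × (905/1029) = 5.610×10^5 km³ of water.
Vina: 0.22 × 28.4 Gt = 6.248×10^12 kg; dividing by ρ_w = 1.029 g cm⁻³ = 1029 kg m⁻³ gives 6.072×10^9 m³ of water.
Total added water ≈ 5.610×10^14 m³ over 3.70×10^14 m² → Δh = 1.52 m = 150 cm.

≈ 150 cm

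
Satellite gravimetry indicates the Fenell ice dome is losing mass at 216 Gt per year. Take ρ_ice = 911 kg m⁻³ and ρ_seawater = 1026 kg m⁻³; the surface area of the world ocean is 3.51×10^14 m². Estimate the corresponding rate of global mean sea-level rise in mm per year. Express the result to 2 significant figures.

ρ_w = 1026 kg m⁻³. Annual water volume added = 216 Gt / ρ_w = 2.160×10^14 kg / 1026 kg m⁻³ = 2.105×10^11 m³.
Δh per year = 2.105×10^11 / 3.51×10^14 = 6.00×10^-4 m = 0.60 mm.

≈ 0.60 mm/yr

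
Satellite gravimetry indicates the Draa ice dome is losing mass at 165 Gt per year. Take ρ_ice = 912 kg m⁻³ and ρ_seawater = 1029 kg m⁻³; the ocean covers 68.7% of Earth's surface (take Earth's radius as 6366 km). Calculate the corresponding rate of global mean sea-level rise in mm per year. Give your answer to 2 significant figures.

≈ 0.46 mm/yr

ρ_w = 1029 kg m⁻³. Annual water volume added = 165 Gt / ρ_w = 1.650×10^14 kg / 1029 kg m⁻³ = 1.603×10^11 m³.
Δh per year = 1.603×10^11 / 3.50×10^14 = 4.58×10^-4 m = 0.46 mm.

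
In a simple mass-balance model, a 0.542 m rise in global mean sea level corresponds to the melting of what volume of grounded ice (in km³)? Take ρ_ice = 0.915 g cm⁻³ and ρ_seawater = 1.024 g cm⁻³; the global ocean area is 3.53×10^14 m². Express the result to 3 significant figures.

≈ 2.14×10^5 km³

Required water volume = Δh × A = 0.542 m × 3.53×10^14 m² = 1.913×10^14 m³ = 1.913×10^5 km³.
Ice volume = water volume × ρ_w/ρ_ice = 1.913×10^5 × 1024/915 = 2.14×10^5 km³.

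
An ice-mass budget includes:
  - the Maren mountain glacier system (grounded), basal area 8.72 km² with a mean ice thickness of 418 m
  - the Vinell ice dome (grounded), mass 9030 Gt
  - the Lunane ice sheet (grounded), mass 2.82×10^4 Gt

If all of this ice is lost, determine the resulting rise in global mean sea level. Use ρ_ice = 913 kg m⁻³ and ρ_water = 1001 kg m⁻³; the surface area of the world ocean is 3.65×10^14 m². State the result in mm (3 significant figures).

≈ 102 mm

Maren: ice volume = 8.72 km² × 418 m = 3.645 km³; 3.645 × (913/1001) = 3.325 km³ of water.
Vinell: 9030 Gt = 9.030×10^15 kg; dividing by ρ_w = 1001 kg m⁻³ gives 9.021×10^12 m³ of water.
Lunane: 2.82×10^4 Gt = 2.820×10^16 kg; dividing by ρ_w = 1001 kg m⁻³ gives 2.817×10^13 m³ of water.
Total added water ≈ 3.720×10^13 m³ over 3.65×10^14 m² → Δh = 0.102 m = 102 mm.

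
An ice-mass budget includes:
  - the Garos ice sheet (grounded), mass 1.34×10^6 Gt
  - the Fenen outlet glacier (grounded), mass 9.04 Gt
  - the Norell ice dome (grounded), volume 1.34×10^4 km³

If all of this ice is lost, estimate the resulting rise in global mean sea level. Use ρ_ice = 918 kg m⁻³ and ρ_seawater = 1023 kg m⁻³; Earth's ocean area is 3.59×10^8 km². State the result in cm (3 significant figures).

≈ 368 cm

Garos: 1.34×10^6 Gt = 1.340×10^18 kg; dividing by ρ_w = 1023 kg m⁻³ gives 1.310×10^15 m³ of water.
Fenen: 9.04 Gt = 9.040×10^12 kg; dividing by ρ_w = 1023 kg m⁻³ gives 8.837×10^9 m³ of water.
Norell: 1.34×10^4 km³ × (918/1023) = 1.202×10^4 km³ of water.
Total added water ≈ 1.322×10^15 m³ over 3.59×10^14 m² → Δh = 3.68 m = 368 cm.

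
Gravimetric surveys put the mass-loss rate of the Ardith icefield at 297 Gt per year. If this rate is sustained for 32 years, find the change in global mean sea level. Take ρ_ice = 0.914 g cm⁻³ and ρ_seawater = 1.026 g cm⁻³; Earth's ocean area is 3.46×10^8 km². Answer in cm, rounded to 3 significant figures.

≈ 2.68 cm

Total mass lost = 297 Gt/yr × 32 yr = 9504 Gt = 9.504×10^15 kg.
ρ_w = 1.026 g cm⁻³ = 1026 kg m⁻³, so water volume = 9.504×10^15 / 1026 = 9.263×10^12 m³.
Δh = 9.263×10^12 / 3.46×10^14 = 0.0268 m = 2.68 cm.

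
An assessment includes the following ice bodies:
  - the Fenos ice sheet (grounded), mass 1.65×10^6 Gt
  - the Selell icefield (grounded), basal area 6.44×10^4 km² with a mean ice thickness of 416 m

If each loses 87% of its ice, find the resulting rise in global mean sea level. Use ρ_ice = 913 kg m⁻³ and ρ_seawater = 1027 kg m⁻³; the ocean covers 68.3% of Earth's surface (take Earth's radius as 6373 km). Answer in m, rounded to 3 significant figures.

≈ 4.07 m

Fenos: 0.87 × 1.65×10^6 Gt = 1.436×10^18 kg; dividing by ρ_w = 1027 kg m⁻³ gives 1.398×10^15 m³ of water.
Selell: ice volume = 6.44×10^4 km² × 416 m = 2.679×10^4 km³; 0.87 × 2.679×10^4 × (913/1027) = 2.072×10^4 km³ of water.
Total added water ≈ 1.418×10^15 m³ over 3.49×10^14 m² → Δh = 4.07 m.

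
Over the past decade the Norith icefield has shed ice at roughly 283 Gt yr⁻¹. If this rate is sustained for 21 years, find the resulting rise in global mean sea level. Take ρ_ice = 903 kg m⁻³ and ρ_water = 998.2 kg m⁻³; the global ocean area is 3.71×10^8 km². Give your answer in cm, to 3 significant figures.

Total mass lost = 283 Gt/yr × 21 yr = 5943 Gt = 5.943×10^15 kg.
ρ_w = 998.2 kg m⁻³, so water volume = 5.943×10^15 / 998.2 = 5.954×10^12 m³.
Δh = 5.954×10^12 / 3.71×10^14 = 0.0160 m = 1.60 cm.

≈ 1.60 cm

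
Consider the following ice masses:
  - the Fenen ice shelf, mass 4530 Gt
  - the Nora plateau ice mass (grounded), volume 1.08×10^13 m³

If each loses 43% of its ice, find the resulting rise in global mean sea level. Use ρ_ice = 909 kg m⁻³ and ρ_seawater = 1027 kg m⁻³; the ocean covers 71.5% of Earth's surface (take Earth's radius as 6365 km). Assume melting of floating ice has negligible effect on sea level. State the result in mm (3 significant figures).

≈ 11.3 mm

The Fenen ice shelf is floating and already displaces its own weight of water, so its melt adds essentially nothing to sea level.
Nora: 0.43 × 1.08×10^13 m³ × (909/1027) = 4.110×10^12 m³ of water.
Total added water ≈ 4.110×10^12 m³ over 3.64×10^14 m² → Δh = 0.0113 m = 11.3 mm.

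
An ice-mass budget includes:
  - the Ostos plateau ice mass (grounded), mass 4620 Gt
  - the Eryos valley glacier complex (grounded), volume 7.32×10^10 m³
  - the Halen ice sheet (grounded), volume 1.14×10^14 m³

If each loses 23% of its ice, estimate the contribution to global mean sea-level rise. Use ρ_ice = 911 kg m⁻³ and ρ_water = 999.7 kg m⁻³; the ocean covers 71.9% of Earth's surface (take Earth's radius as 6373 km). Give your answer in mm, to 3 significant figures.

≈ 68.0 mm

Ostos: 0.23 × 4620 Gt = 1.063×10^15 kg; dividing by ρ_w = 999.7 kg m⁻³ gives 1.063×10^12 m³ of water.
Eryos: 0.23 × 7.32×10^10 m³ × (911/999.7) = 1.534×10^10 m³ of water.
Halen: 0.23 × 1.14×10^14 m³ × (911/999.7) = 2.389×10^13 m³ of water.
Total added water ≈ 2.497×10^13 m³ over 3.67×10^14 m² → Δh = 0.0680 m = 68.0 mm.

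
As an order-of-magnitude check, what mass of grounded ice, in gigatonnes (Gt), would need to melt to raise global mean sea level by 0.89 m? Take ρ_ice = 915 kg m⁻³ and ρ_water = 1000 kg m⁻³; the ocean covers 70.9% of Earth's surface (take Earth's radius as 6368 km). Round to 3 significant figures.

Required water volume = Δh × A = 0.89 m × 3.61×10^14 m² = 3.216×10^14 m³.
ρ_w = 1000 kg m⁻³, so the mass of water = 3.216×10^14 m³ × 1000 kg m⁻³ = 3.216×10^17 kg = 3.22×10^5 Gt (and the same mass of ice, by conservation).

≈ 3.22×10^5 Gt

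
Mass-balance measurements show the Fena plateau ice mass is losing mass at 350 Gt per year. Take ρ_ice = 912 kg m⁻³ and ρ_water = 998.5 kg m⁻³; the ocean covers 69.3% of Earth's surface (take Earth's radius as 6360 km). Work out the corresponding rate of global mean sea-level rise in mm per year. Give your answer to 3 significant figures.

≈ 0.995 mm/yr

ρ_w = 998.5 kg m⁻³. Annual water volume added = 350 Gt / ρ_w = 3.500×10^14 kg / 998.5 kg m⁻³ = 3.505×10^11 m³.
Δh per year = 3.505×10^11 / 3.52×10^14 = 9.95×10^-4 m = 0.995 mm.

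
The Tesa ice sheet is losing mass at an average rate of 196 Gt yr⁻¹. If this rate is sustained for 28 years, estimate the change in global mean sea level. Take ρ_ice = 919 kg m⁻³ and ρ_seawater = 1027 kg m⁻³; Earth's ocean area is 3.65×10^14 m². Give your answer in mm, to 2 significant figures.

≈ 15 mm

Total mass lost = 196 Gt/yr × 28 yr = 5488 Gt = 5.488×10^15 kg.
ρ_w = 1027 kg m⁻³, so water volume = 5.488×10^15 / 1027 = 5.344×10^12 m³.
Δh = 5.344×10^12 / 3.65×10^14 = 0.0146 m = 15 mm.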